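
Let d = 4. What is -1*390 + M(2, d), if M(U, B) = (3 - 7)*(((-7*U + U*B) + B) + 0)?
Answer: -382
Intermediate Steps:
M(U, B) = -4*B + 28*U - 4*B*U (M(U, B) = -4*(((-7*U + B*U) + B) + 0) = -4*((B - 7*U + B*U) + 0) = -4*(B - 7*U + B*U) = -4*B + 28*U - 4*B*U)
-1*390 + M(2, d) = -1*390 + (-4*4 + 28*2 - 4*4*2) = -390 + (-16 + 56 - 32) = -390 + 8 = -382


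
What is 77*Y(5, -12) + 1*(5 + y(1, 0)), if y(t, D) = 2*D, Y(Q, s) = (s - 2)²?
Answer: 15097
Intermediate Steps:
Y(Q, s) = (-2 + s)²
77*Y(5, -12) + 1*(5 + y(1, 0)) = 77*(-2 - 12)² + 1*(5 + 2*0) = 77*(-14)² + 1*(5 + 0) = 77*196 + 1*5 = 15092 + 5 = 15097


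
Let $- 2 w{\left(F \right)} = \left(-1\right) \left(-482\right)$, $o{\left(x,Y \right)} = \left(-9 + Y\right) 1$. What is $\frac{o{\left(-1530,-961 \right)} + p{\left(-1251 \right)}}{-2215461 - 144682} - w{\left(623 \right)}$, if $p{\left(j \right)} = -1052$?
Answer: $\frac{568796485}{2360143} \approx 241.0$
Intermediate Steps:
$o{\left(x,Y \right)} = -9 + Y$
$w{\left(F \right)} = -241$ ($w{\left(F \right)} = - \frac{\left(-1\right) \left(-482\right)}{2} = \left(- \frac{1}{2}\right) 482 = -241$)
$\frac{o{\left(-1530,-961 \right)} + p{\left(-1251 \right)}}{-2215461 - 144682} - w{\left(623 \right)} = \frac{\left(-9 - 961\right) - 1052}{-2215461 - 144682} - -241 = \frac{-970 - 1052}{-2360143} + 241 = \left(-2022\right) \left(- \frac{1}{2360143}\right) + 241 = \frac{2022}{2360143} + 241 = \frac{568796485}{2360143}$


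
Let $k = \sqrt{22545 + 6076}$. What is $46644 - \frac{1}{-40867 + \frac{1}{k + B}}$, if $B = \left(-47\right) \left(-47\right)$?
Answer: $\frac{377900911172976794951}{8101811829489935} - \frac{\sqrt{28621}}{8101811829489935} \approx 46644.0$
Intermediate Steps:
$k = \sqrt{28621} \approx 169.18$
$B = 2209$
$46644 - \frac{1}{-40867 + \frac{1}{k + B}} = 46644 - \frac{1}{-40867 + \frac{1}{\sqrt{28621} + 2209}} = 46644 - \frac{1}{-40867 + \frac{1}{2209 + \sqrt{28621}}}$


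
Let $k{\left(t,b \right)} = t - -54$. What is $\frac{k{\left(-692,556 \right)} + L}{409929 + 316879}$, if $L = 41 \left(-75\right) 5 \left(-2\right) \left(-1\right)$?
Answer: $- \frac{7847}{181702} \approx -0.043186$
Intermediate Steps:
$k{\left(t,b \right)} = 54 + t$ ($k{\left(t,b \right)} = t + 54 = 54 + t$)
$L = -30750$ ($L = - 3075 \left(\left(-10\right) \left(-1\right)\right) = \left(-3075\right) 10 = -30750$)
$\frac{k{\left(-692,556 \right)} + L}{409929 + 316879} = \frac{\left(54 - 692\right) - 30750}{409929 + 316879} = \frac{-638 - 30750}{726808} = \left(-31388\right) \frac{1}{726808} = - \frac{7847}{181702}$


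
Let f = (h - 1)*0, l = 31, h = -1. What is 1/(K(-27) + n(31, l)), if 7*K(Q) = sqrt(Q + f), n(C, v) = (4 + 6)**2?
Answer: 4900/490027 - 21*I*sqrt(3)/490027 ≈ 0.0099995 - 7.4227e-5*I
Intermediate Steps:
f = 0 (f = (-1 - 1)*0 = -2*0 = 0)
n(C, v) = 100 (n(C, v) = 10**2 = 100)
K(Q) = sqrt(Q)/7 (K(Q) = sqrt(Q + 0)/7 = sqrt(Q)/7)
1/(K(-27) + n(31, l)) = 1/(sqrt(-27)/7 + 100) = 1/((3*I*sqrt(3))/7 + 100) = 1/(3*I*sqrt(3)/7 + 100) = 1/(100 + 3*I*sqrt(3)/7)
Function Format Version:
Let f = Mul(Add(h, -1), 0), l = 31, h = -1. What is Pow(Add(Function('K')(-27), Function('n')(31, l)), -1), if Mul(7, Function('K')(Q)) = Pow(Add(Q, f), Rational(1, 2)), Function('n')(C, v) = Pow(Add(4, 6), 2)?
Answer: Add(Rational(4900, 490027), Mul(Rational(-21, 490027), I, Pow(3, Rational(1, 2)))) ≈ Add(0.0099995, Mul(-7.4227e-5, I))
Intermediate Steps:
f = 0 (f = Mul(Add(-1, -1), 0) = Mul(-2, 0) = 0)
Function('n')(C, v) = 100 (Function('n')(C, v) = Pow(10, 2) = 100)
Function('K')(Q) = Mul(Rational(1, 7), Pow(Q, Rational(1, 2))) (Function('K')(Q) = Mul(Rational(1, 7), Pow(Add(Q, 0), Rational(1, 2))) = Mul(Rational(1, 7), Pow(Q, Rational(1, 2))))
Pow(Add(Function('K')(-27), Function('n')(31, l)), -1) = Pow(Add(Mul(Rational(1, 7), Pow(-27, Rational(1, 2))), 100), -1) = Pow(Add(Mul(Rational(1, 7), Mul(3, I, Pow(3, Rational(1, 2)))), 100), -1) = Pow(Add(Mul(Rational(3, 7), I, Pow(3, Rational(1, 2))), 100), -1) = Pow(Add(100, Mul(Rational(3, 7), I, Pow(3, Rational(1, 2)))), -1)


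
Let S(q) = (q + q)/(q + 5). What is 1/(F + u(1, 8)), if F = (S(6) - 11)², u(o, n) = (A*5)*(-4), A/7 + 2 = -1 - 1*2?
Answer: 121/96581 ≈ 0.0012528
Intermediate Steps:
A = -35 (A = -14 + 7*(-1 - 1*2) = -14 + 7*(-1 - 2) = -14 + 7*(-3) = -14 - 21 = -35)
u(o, n) = 700 (u(o, n) = -35*5*(-4) = -175*(-4) = 700)
S(q) = 2*q/(5 + q) (S(q) = (2*q)/(5 + q) = 2*q/(5 + q))
F = 11881/121 (F = (2*6/(5 + 6) - 11)² = (2*6/11 - 11)² = (2*6*(1/11) - 11)² = (12/11 - 11)² = (-109/11)² = 11881/121 ≈ 98.190)
1/(F + u(1, 8)) = 1/(11881/121 + 700) = 1/(96581/121) = 121/96581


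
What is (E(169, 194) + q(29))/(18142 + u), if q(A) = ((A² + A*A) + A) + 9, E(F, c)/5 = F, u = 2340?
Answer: 135/1078 ≈ 0.12523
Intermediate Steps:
E(F, c) = 5*F
q(A) = 9 + A + 2*A² (q(A) = ((A² + A²) + A) + 9 = (2*A² + A) + 9 = (A + 2*A²) + 9 = 9 + A + 2*A²)
(E(169, 194) + q(29))/(18142 + u) = (5*169 + (9 + 29 + 2*29²))/(18142 + 2340) = (845 + (9 + 29 + 2*841))/20482 = (845 + (9 + 29 + 1682))*(1/20482) = (845 + 1720)*(1/20482) = 2565*(1/20482) = 135/1078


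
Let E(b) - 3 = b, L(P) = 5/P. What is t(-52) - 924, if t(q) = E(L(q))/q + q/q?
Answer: -2495943/2704 ≈ -923.06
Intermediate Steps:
E(b) = 3 + b
t(q) = 1 + (3 + 5/q)/q (t(q) = (3 + 5/q)/q + q/q = (3 + 5/q)/q + 1 = 1 + (3 + 5/q)/q)
t(-52) - 924 = (1 + 3/(-52) + 5/(-52)**2) - 924 = (1 + 3*(-1/52) + 5*(1/2704)) - 924 = (1 - 3/52 + 5/2704) - 924 = 2553/2704 - 924 = -2495943/2704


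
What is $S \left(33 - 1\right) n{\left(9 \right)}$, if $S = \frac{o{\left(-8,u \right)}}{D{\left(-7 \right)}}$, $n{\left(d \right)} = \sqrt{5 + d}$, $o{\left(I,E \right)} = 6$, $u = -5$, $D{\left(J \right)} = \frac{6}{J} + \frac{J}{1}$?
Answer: $- \frac{1344 \sqrt{14}}{55} \approx -91.432$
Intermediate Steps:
$D{\left(J \right)} = J + \frac{6}{J}$ ($D{\left(J \right)} = \frac{6}{J} + J 1 = \frac{6}{J} + J = J + \frac{6}{J}$)
$S = - \frac{42}{55}$ ($S = \frac{6}{-7 + \frac{6}{-7}} = \frac{6}{-7 + 6 \left(- \frac{1}{7}\right)} = \frac{6}{-7 - \frac{6}{7}} = \frac{6}{- \frac{55}{7}} = 6 \left(- \frac{7}{55}\right) = - \frac{42}{55} \approx -0.76364$)
$S \left(33 - 1\right) n{\left(9 \right)} = - \frac{42 \left(33 - 1\right)}{55} \sqrt{5 + 9} = - \frac{42 \left(33 - 1\right)}{55} \sqrt{14} = \left(- \frac{42}{55}\right) 32 \sqrt{14} = - \frac{1344 \sqrt{14}}{55}$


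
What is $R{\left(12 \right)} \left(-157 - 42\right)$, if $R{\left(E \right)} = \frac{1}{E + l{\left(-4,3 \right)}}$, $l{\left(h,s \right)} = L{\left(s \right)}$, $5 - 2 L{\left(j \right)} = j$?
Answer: $- \frac{199}{13} \approx -15.308$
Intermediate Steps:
$L{\left(j \right)} = \frac{5}{2} - \frac{j}{2}$
$l{\left(h,s \right)} = \frac{5}{2} - \frac{s}{2}$
$R{\left(E \right)} = \frac{1}{1 + E}$ ($R{\left(E \right)} = \frac{1}{E + \left(\frac{5}{2} - \frac{3}{2}\right)} = \frac{1}{E + 1} = \frac{1}{1 + E}$)
$R{\left(12 \right)} \left(-157 - 42\right) = \frac{-157 - 42}{1 + 12} = \frac{1}{13} \left(-199\right) = - \frac{199}{13}$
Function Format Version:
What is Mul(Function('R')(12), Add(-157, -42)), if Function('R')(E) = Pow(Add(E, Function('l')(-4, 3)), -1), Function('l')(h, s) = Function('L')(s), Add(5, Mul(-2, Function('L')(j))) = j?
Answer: Rational(-199, 13) ≈ -15.308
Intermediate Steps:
Function('L')(j) = Add(Rational(5, 2), Mul(Rational(-1, 2), j))
Function('l')(h, s) = Add(Rational(5, 2), Mul(Rational(-1, 2), s))
Function('R')(E) = Pow(Add(1, E), -1) (Function('R')(E) = Pow(Add(E, Add(Rational(5, 2), Mul(Rational(-1, 2), 3))), -1) = Pow(Add(E, Add(Rational(5, 2), Rational(-3, 2))), -1) = Pow(Add(E, 1), -1) = Pow(Add(1, E), -1))
Mul(Function('R')(12), Add(-157, -42)) = Mul(Pow(Add(1, 12), -1), Add(-157, -42)) = Mul(Pow(13, -1), -199) = Mul(Rational(1, 13), -199) = Rational(-199, 13)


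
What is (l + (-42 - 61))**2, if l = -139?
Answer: 58564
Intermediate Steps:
(l + (-42 - 61))**2 = (-139 + (-42 - 61))**2 = (-139 - 103)**2 = (-242)**2 = 58564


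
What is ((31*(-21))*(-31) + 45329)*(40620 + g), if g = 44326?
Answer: 5564812460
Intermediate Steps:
((31*(-21))*(-31) + 45329)*(40620 + g) = ((31*(-21))*(-31) + 45329)*(40620 + 44326) = (-651*(-31) + 45329)*84946 = (20181 + 45329)*84946 = 65510*84946 = 5564812460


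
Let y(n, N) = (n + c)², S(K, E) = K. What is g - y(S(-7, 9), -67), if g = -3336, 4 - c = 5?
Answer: -3400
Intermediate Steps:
c = -1 (c = 4 - 1*5 = 4 - 5 = -1)
y(n, N) = (-1 + n)² (y(n, N) = (n - 1)² = (-1 + n)²)
g - y(S(-7, 9), -67) = -3336 - (-1 - 7)² = -3336 - 1*(-8)² = -3336 - 1*64 = -3336 - 64 = -3400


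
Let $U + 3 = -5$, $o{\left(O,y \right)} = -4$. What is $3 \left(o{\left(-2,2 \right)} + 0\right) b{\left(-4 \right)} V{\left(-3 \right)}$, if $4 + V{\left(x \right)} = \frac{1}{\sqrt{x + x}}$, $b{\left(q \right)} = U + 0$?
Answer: $-384 - 16 i \sqrt{6} \approx -384.0 - 39.192 i$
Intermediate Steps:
$U = -8$ ($U = -3 - 5 = -8$)
$b{\left(q \right)} = -8$ ($b{\left(q \right)} = -8 + 0 = -8$)
$V{\left(x \right)} = -4 + \frac{\sqrt{2}}{2 \sqrt{x}}$ ($V{\left(x \right)} = -4 + \frac{1}{\sqrt{x + x}} = -4 + \frac{1}{\sqrt{2 x}} = -4 + \frac{1}{\sqrt{2} \sqrt{x}} = -4 + \frac{\sqrt{2}}{2 \sqrt{x}}$)
$3 \left(o{\left(-2,2 \right)} + 0\right) b{\left(-4 \right)} V{\left(-3 \right)} = 3 \left(-4 + 0\right) \left(-8\right) \left(-4 + \frac{\sqrt{2}}{2 i \sqrt{3}}\right) = 3 \left(-4\right) \left(-8\right) \left(-4 + \frac{\sqrt{2} \left(- \frac{i \sqrt{3}}{3}\right)}{2}\right) = \left(-12\right) \left(-8\right) \left(-4 - \frac{i \sqrt{6}}{6}\right) = 96 \left(-4 - \frac{i \sqrt{6}}{6}\right) = -384 - 16 i \sqrt{6}$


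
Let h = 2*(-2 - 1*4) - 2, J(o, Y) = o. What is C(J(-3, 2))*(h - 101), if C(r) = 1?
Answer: -115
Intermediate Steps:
h = -14 (h = 2*(-2 - 4) - 2 = 2*(-6) - 2 = -12 - 2 = -14)
C(J(-3, 2))*(h - 101) = 1*(-14 - 101) = 1*(-115) = -115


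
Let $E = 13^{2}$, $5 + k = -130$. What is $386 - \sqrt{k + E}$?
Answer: $386 - \sqrt{34} \approx 380.17$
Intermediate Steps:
$k = -135$ ($k = -5 - 130 = -135$)
$E = 169$
$386 - \sqrt{k + E} = 386 - \sqrt{-135 + 169} = 386 - \sqrt{34}$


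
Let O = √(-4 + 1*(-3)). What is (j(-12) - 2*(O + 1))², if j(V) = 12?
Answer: 72 - 40*I*√7 ≈ 72.0 - 105.83*I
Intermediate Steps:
O = I*√7 (O = √(-4 - 3) = √(-7) = I*√7 ≈ 2.6458*I)
(j(-12) - 2*(O + 1))² = (12 - 2*(I*√7 + 1))² = (12 - 2*(1 + I*√7))² = (12 + (-2 - 2*I*√7))² = (10 - 2*I*√7)²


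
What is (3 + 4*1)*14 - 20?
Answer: 78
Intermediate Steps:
(3 + 4*1)*14 - 20 = (3 + 4)*14 - 20 = 7*14 - 20 = 98 - 20 = 78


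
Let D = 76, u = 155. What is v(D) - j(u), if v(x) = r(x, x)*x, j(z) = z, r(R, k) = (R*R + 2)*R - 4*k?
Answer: 33350469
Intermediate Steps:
r(R, k) = -4*k + R*(2 + R²) (r(R, k) = (R² + 2)*R - 4*k = (2 + R²)*R - 4*k = R*(2 + R²) - 4*k = -4*k + R*(2 + R²))
v(x) = x*(x³ - 2*x) (v(x) = (x³ - 4*x + 2*x)*x = (x³ - 2*x)*x = x*(x³ - 2*x))
v(D) - j(u) = 76²*(-2 + 76²) - 1*155 = 5776*(-2 + 5776) - 155 = 5776*5774 - 155 = 33350624 - 155 = 33350469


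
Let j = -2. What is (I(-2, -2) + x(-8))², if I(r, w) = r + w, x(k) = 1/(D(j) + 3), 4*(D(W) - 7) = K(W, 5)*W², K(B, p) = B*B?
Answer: 3025/196 ≈ 15.434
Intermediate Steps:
K(B, p) = B²
D(W) = 7 + W⁴/4 (D(W) = 7 + (W²*W²)/4 = 7 + W⁴/4)
x(k) = 1/14 (x(k) = 1/((7 + (¼)*(-2)⁴) + 3) = 1/((7 + (¼)*16) + 3) = 1/((7 + 4) + 3) = 1/(11 + 3) = 1/14)
(I(-2, -2) + x(-8))² = ((-2 - 2) + 1/14)² = (-4 + 1/14)² = (-55/14)² = 3025/196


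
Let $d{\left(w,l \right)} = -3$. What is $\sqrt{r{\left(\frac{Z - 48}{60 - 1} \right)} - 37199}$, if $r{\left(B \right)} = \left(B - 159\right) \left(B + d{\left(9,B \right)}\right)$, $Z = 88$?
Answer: $\frac{i \sqrt{128210002}}{59} \approx 191.92 i$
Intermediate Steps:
$r{\left(B \right)} = \left(-159 + B\right) \left(-3 + B\right)$ ($r{\left(B \right)} = \left(B - 159\right) \left(B - 3\right) = \left(-159 + B\right) \left(-3 + B\right)$)
$\sqrt{r{\left(\frac{Z - 48}{60 - 1} \right)} - 37199} = \sqrt{\left(477 + \left(\frac{88 - 48}{60 - 1}\right)^{2} - 162 \frac{88 - 48}{60 - 1}\right) - 37199} = \sqrt{\left(477 + \left(\frac{40}{59}\right)^{2} - 162 \cdot \frac{40}{59}\right) - 37199} = \sqrt{\left(477 + \left(40 \cdot \frac{1}{59}\right)^{2} - 162 \cdot 40 \cdot \frac{1}{59}\right) - 37199} = \sqrt{\left(477 + \left(\frac{40}{59}\right)^{2} - \frac{6480}{59}\right) - 37199} = \sqrt{\left(477 + \frac{1600}{3481} - \frac{6480}{59}\right) - 37199} = \sqrt{\frac{1279717}{3481} - 37199} = \sqrt{- \frac{128210002}{3481}} = \frac{i \sqrt{128210002}}{59}$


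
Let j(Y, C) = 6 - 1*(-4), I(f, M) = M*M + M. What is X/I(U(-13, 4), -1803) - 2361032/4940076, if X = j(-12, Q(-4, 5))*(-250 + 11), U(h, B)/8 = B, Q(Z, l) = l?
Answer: -106705748831/222921341173 ≈ -0.47867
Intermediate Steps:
U(h, B) = 8*B
I(f, M) = M + M² (I(f, M) = M² + M = M + M²)
j(Y, C) = 10 (j(Y, C) = 6 + 4 = 10)
X = -2390 (X = 10*(-250 + 11) = 10*(-239) = -2390)
X/I(U(-13, 4), -1803) - 2361032/4940076 = -2390*(-1/(1803*(1 - 1803))) - 2361032/4940076 = -2390/((-1803*(-1802))) - 2361032*1/4940076 = -2390/3249006 - 590258/1235019 = -2390*1/3249006 - 590258/1235019 = -1195/1624503 - 590258/1235019 = -106705748831/222921341173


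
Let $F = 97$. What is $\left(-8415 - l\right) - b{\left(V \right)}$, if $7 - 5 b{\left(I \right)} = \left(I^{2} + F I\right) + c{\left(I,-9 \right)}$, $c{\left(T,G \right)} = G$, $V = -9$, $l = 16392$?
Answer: $- \frac{124843}{5} \approx -24969.0$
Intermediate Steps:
$b{\left(I \right)} = \frac{16}{5} - \frac{97 I}{5} - \frac{I^{2}}{5}$ ($b{\left(I \right)} = \frac{7}{5} - \frac{\left(I^{2} + 97 I\right) - 9}{5} = \frac{7}{5} - \frac{-9 + I^{2} + 97 I}{5} = \frac{7}{5} - \left(- \frac{9}{5} + \frac{I^{2}}{5} + \frac{97 I}{5}\right) = \frac{16}{5} - \frac{97 I}{5} - \frac{I^{2}}{5}$)
$\left(-8415 - l\right) - b{\left(V \right)} = \left(-8415 - 16392\right) - \left(\frac{16}{5} - - \frac{873}{5} - \frac{\left(-9\right)^{2}}{5}\right) = \left(-8415 - 16392\right) - \left(\frac{16}{5} + \frac{873}{5} - \frac{81}{5}\right) = -24807 - \left(\frac{16}{5} + \frac{873}{5} - \frac{81}{5}\right) = -24807 - \frac{808}{5} = - \frac{124843}{5}$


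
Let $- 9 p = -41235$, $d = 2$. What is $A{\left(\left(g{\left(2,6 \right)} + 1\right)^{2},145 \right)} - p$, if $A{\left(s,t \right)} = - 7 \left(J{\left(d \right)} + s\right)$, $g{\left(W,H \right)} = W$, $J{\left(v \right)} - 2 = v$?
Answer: $- \frac{14018}{3} \approx -4672.7$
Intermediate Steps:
$J{\left(v \right)} = 2 + v$
$p = \frac{13745}{3}$ ($p = \left(- \frac{1}{9}\right) \left(-41235\right) = \frac{13745}{3} \approx 4581.7$)
$A{\left(s,t \right)} = -28 - 7 s$ ($A{\left(s,t \right)} = - 7 \left(\left(2 + 2\right) + s\right) = - 7 \left(4 + s\right) = -28 - 7 s$)
$A{\left(\left(g{\left(2,6 \right)} + 1\right)^{2},145 \right)} - p = \left(-28 - 7 \left(2 + 1\right)^{2}\right) - \frac{13745}{3} = \left(-28 - 7 \cdot 3^{2}\right) - \frac{13745}{3} = \left(-28 - 63\right) - \frac{13745}{3} = -91 - \frac{13745}{3} = - \frac{14018}{3}$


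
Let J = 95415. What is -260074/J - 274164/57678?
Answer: -6859984372/917224395 ≈ -7.4791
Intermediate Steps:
-260074/J - 274164/57678 = -260074/95415 - 274164/57678 = -260074*1/95415 - 274164*1/57678 = -260074/95415 - 45694/9613 = -6859984372/917224395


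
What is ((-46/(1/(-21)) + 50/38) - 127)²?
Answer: 254913156/361 ≈ 7.0613e+5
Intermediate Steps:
((-46/(1/(-21)) + 50/38) - 127)² = ((-46/(-1/21) + 50*(1/38)) - 127)² = ((-46*(-21) + 25/19) - 127)² = ((966 + 25/19) - 127)² = (18379/19 - 127)² = (15966/19)² = 254913156/361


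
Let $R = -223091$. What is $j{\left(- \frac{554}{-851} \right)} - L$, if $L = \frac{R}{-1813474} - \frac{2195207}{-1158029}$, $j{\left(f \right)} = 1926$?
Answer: $\frac{4040467563102039}{2100055482746} \approx 1924.0$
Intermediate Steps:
$L = \frac{4239296666757}{2100055482746}$ ($L = - \frac{223091}{-1813474} - \frac{2195207}{-1158029} = \left(-223091\right) \left(- \frac{1}{1813474}\right) - - \frac{2195207}{1158029} = \frac{223091}{1813474} + \frac{2195207}{1158029} = \frac{4239296666757}{2100055482746} \approx 2.0187$)
$j{\left(- \frac{554}{-851} \right)} - L = 1926 - \frac{4239296666757}{2100055482746} = \frac{4040467563102039}{2100055482746}$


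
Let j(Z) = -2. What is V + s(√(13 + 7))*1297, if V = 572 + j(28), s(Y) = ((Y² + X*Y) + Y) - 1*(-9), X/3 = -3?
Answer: 38183 - 20752*√5 ≈ -8219.9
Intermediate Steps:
X = -9 (X = 3*(-3) = -9)
s(Y) = 9 + Y² - 8*Y (s(Y) = ((Y² - 9*Y) + Y) - 1*(-9) = (Y² - 8*Y) + 9 = 9 + Y² - 8*Y)
V = 570 (V = 572 - 2 = 570)
V + s(√(13 + 7))*1297 = 570 + (9 + (√(13 + 7))² - 8*√(13 + 7))*1297 = 570 + (9 + (√20)² - 16*√5)*1297 = 570 + (9 + (2*√5)² - 16*√5)*1297 = 570 + (9 + 20 - 16*√5)*1297 = 570 + (29 - 16*√5)*1297 = 570 + (37613 - 20752*√5) = 38183 - 20752*√5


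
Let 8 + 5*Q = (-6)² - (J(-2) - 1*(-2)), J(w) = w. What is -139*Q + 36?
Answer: -3712/5 ≈ -742.40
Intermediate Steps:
Q = 28/5 (Q = -8/5 + ((-6)² - (-2 - 1*(-2)))/5 = -8/5 + (36 - (-2 + 2))/5 = -8/5 + (36 - 1*0)/5 = -8/5 + (36 + 0)/5 = -8/5 + (⅕)*36 = -8/5 + 36/5 = 28/5 ≈ 5.6000)
-139*Q + 36 = -139*28/5 + 36 = -3892/5 + 36 = -3712/5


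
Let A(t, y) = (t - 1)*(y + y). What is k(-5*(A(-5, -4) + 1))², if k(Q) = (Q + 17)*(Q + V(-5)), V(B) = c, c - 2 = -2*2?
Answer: 3171491856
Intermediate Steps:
c = -2 (c = 2 - 2*2 = 2 - 4 = -2)
V(B) = -2
A(t, y) = 2*y*(-1 + t) (A(t, y) = (-1 + t)*(2*y) = 2*y*(-1 + t))
k(Q) = (-2 + Q)*(17 + Q) (k(Q) = (Q + 17)*(Q - 2) = (17 + Q)*(-2 + Q) = (-2 + Q)*(17 + Q))
k(-5*(A(-5, -4) + 1))² = (-34 + (-5*(2*(-4)*(-1 - 5) + 1))² + 15*(-5*(2*(-4)*(-1 - 5) + 1)))² = (-34 + (-5*(2*(-4)*(-6) + 1))² + 15*(-5*(2*(-4)*(-6) + 1)))² = (-34 + (-5*(48 + 1))² + 15*(-5*(48 + 1)))² = (-34 + (-5*49)² + 15*(-5*49))² = (-34 + (-245)² + 15*(-245))² = (-34 + 60025 - 3675)² = 56316² = 3171491856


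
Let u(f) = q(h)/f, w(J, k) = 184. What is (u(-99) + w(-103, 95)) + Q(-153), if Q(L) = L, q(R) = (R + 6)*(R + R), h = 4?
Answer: 2989/99 ≈ 30.192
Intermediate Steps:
q(R) = 2*R*(6 + R) (q(R) = (6 + R)*(2*R) = 2*R*(6 + R))
u(f) = 80/f (u(f) = (2*4*(6 + 4))/f = (2*4*10)/f = 80/f)
(u(-99) + w(-103, 95)) + Q(-153) = (80/(-99) + 184) - 153 = (80*(-1/99) + 184) - 153 = (-80/99 + 184) - 153 = 18136/99 - 153 = 2989/99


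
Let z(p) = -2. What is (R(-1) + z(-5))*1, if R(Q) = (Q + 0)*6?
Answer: -8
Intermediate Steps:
R(Q) = 6*Q (R(Q) = Q*6 = 6*Q)
(R(-1) + z(-5))*1 = (6*(-1) - 2)*1 = (-6 - 2)*1 = -8*1 = -8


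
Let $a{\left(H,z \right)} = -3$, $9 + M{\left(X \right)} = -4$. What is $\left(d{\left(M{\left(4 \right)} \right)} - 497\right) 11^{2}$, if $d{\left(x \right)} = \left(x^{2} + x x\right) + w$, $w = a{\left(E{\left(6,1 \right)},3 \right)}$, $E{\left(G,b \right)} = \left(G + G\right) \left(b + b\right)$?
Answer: $-19602$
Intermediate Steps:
$M{\left(X \right)} = -13$ ($M{\left(X \right)} = -9 - 4 = -13$)
$E{\left(G,b \right)} = 4 G b$ ($E{\left(G,b \right)} = 2 G 2 b = 4 G b$)
$w = -3$
$d{\left(x \right)} = -3 + 2 x^{2}$ ($d{\left(x \right)} = \left(x^{2} + x x\right) - 3 = \left(x^{2} + x^{2}\right) - 3 = 2 x^{2} - 3 = -3 + 2 x^{2}$)
$\left(d{\left(M{\left(4 \right)} \right)} - 497\right) 11^{2} = \left(\left(-3 + 2 \left(-13\right)^{2}\right) - 497\right) 11^{2} = \left(\left(-3 + 2 \cdot 169\right) - 497\right) 121 = \left(\left(-3 + 338\right) - 497\right) 121 = \left(335 - 497\right) 121 = \left(-162\right) 121 = -19602$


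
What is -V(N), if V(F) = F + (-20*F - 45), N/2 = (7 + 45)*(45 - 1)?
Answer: 86989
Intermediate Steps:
N = 4576 (N = 2*((7 + 45)*(45 - 1)) = 2*(52*44) = 2*2288 = 4576)
V(F) = -45 - 19*F (V(F) = F + (-45 - 20*F) = -45 - 19*F)
-V(N) = -(-45 - 19*4576) = -(-45 - 86944) = -1*(-86989) = 86989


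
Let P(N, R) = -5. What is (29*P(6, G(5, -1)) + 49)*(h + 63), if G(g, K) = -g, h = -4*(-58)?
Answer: -28320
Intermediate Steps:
h = 232
(29*P(6, G(5, -1)) + 49)*(h + 63) = (29*(-5) + 49)*(232 + 63) = (-145 + 49)*295 = -96*295 = -28320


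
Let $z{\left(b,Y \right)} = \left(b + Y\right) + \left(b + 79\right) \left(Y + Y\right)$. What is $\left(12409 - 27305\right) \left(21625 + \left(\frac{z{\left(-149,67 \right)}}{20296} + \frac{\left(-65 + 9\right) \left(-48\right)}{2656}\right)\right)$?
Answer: $- \frac{67832106088516}{210571} \approx -3.2213 \cdot 10^{8}$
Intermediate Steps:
$z{\left(b,Y \right)} = Y + b + 2 Y \left(79 + b\right)$ ($z{\left(b,Y \right)} = \left(Y + b\right) + \left(79 + b\right) 2 Y = \left(Y + b\right) + 2 Y \left(79 + b\right) = Y + b + 2 Y \left(79 + b\right)$)
$\left(12409 - 27305\right) \left(21625 + \left(\frac{z{\left(-149,67 \right)}}{20296} + \frac{\left(-65 + 9\right) \left(-48\right)}{2656}\right)\right) = \left(12409 - 27305\right) \left(21625 + \left(\frac{-149 + 159 \cdot 67 + 2 \cdot 67 \left(-149\right)}{20296} + \frac{\left(-65 + 9\right) \left(-48\right)}{2656}\right)\right) = - 14896 \left(21625 + \left(\left(-149 + 10653 - 19966\right) \frac{1}{20296} + \left(-56\right) \left(-48\right) \frac{1}{2656}\right)\right) = - 14896 \left(21625 + \left(\left(-9462\right) \frac{1}{20296} + 2688 \cdot \frac{1}{2656}\right)\right) = - 14896 \left(21625 + \left(- \frac{4731}{10148} + \frac{84}{83}\right)\right) = - 14896 \left(21625 + \frac{459759}{842284}\right) = \left(-14896\right) \frac{18214851259}{842284} = - \frac{67832106088516}{210571}$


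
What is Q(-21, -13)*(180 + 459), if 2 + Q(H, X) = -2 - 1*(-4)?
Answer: 0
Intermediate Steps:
Q(H, X) = 0 (Q(H, X) = -2 + (-2 - 1*(-4)) = -2 + (-2 + 4) = -2 + 2 = 0)
Q(-21, -13)*(180 + 459) = 0*(180 + 459) = 0*639 = 0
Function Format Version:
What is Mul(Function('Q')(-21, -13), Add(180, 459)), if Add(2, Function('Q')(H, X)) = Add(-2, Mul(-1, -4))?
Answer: 0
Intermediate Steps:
Function('Q')(H, X) = 0 (Function('Q')(H, X) = Add(-2, Add(-2, Mul(-1, -4))) = Add(-2, Add(-2, 4)) = Add(-2, 2) = 0)
Mul(Function('Q')(-21, -13), Add(180, 459)) = Mul(0, Add(180, 459)) = Mul(0, 639) = 0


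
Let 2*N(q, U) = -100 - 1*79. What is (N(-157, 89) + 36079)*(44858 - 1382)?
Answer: 1564679502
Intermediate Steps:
N(q, U) = -179/2 (N(q, U) = (-100 - 1*79)/2 = (-100 - 79)/2 = (1/2)*(-179) = -179/2)
(N(-157, 89) + 36079)*(44858 - 1382) = (-179/2 + 36079)*(44858 - 1382) = (71979/2)*43476 = 1564679502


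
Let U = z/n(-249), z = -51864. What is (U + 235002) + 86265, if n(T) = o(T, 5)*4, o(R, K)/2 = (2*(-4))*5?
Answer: 12857163/40 ≈ 3.2143e+5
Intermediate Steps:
o(R, K) = -80 (o(R, K) = 2*((2*(-4))*5) = 2*(-8*5) = 2*(-40) = -80)
n(T) = -320 (n(T) = -80*4 = -320)
U = 6483/40 (U = -51864/(-320) = -51864*(-1/320) = 6483/40 ≈ 162.07)
(U + 235002) + 86265 = (6483/40 + 235002) + 86265 = 9406563/40 + 86265 = 12857163/40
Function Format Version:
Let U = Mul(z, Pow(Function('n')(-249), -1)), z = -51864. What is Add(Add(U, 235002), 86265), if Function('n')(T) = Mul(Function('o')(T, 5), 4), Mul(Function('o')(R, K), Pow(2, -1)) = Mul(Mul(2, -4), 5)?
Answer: Rational(12857163, 40) ≈ 3.2143e+5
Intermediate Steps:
Function('o')(R, K) = -80 (Function('o')(R, K) = Mul(2, Mul(Mul(2, -4), 5)) = Mul(2, Mul(-8, 5)) = Mul(2, -40) = -80)
Function('n')(T) = -320 (Function('n')(T) = Mul(-80, 4) = -320)
U = Rational(6483, 40) (U = Mul(-51864, Pow(-320, -1)) = Mul(-51864, Rational(-1, 320)) = Rational(6483, 40) ≈ 162.07)
Add(Add(U, 235002), 86265) = Add(Add(Rational(6483, 40), 235002), 86265) = Add(Rational(9406563, 40), 86265) = Rational(12857163, 40)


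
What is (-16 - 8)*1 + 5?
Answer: -19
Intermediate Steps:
(-16 - 8)*1 + 5 = -24*1 + 5 = -24 + 5 = -19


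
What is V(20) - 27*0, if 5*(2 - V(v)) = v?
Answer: -2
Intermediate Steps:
V(v) = 2 - v/5
V(20) - 27*0 = (2 - ⅕*20) - 27*0 = (2 - 4) + 0 = -2 + 0 = -2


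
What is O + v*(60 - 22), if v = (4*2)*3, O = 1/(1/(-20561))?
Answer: -19649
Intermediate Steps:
O = -20561 (O = 1/(-1/20561) = -20561)
v = 24 (v = 8*3 = 24)
O + v*(60 - 22) = -20561 + 24*(60 - 22) = -20561 + 24*38 = -20561 + 912 = -19649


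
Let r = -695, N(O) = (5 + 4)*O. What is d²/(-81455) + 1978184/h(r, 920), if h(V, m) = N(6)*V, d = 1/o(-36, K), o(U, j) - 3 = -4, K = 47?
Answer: -3222660305/61140123 ≈ -52.709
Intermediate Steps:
N(O) = 9*O
o(U, j) = -1 (o(U, j) = 3 - 4 = -1)
d = -1 (d = 1/(-1) = -1)
h(V, m) = 54*V (h(V, m) = (9*6)*V = 54*V)
d²/(-81455) + 1978184/h(r, 920) = (-1)²/(-81455) + 1978184/((54*(-695))) = 1*(-1/81455) + 1978184/(-37530) = -1/81455 + 1978184*(-1/37530) = -1/81455 - 989092/18765 = -3222660305/61140123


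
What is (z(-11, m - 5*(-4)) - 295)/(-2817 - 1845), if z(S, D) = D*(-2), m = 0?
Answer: 335/4662 ≈ 0.071858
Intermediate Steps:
z(S, D) = -2*D
(z(-11, m - 5*(-4)) - 295)/(-2817 - 1845) = (-2*(0 - 5*(-4)) - 295)/(-2817 - 1845) = (-2*(0 + 20) - 295)/(-4662) = (-2*20 - 295)*(-1/4662) = (-40 - 295)*(-1/4662) = -335*(-1/4662) = 335/4662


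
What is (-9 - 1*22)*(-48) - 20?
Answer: 1468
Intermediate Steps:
(-9 - 1*22)*(-48) - 20 = (-9 - 22)*(-48) - 20 = -31*(-48) - 20 = 1488 - 20 = 1468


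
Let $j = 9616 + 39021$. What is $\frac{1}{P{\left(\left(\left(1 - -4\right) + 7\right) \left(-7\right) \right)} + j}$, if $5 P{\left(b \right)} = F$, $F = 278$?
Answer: $\frac{5}{243463} \approx 2.0537 \cdot 10^{-5}$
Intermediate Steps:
$P{\left(b \right)} = \frac{278}{5}$ ($P{\left(b \right)} = \frac{1}{5} \cdot 278 = \frac{278}{5}$)
$j = 48637$
$\frac{1}{P{\left(\left(\left(1 - -4\right) + 7\right) \left(-7\right) \right)} + j} = \frac{1}{\frac{278}{5} + 48637} = \frac{1}{\frac{243463}{5}} = \frac{5}{243463}$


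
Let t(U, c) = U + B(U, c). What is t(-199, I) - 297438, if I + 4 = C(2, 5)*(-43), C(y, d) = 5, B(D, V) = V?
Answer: -297856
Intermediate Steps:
I = -219 (I = -4 + 5*(-43) = -4 - 215 = -219)
t(U, c) = U + c
t(-199, I) - 297438 = (-199 - 219) - 297438 = -418 - 297438 = -297856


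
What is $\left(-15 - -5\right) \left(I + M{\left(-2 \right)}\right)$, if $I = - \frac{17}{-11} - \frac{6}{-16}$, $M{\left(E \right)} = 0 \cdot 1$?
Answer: $- \frac{845}{44} \approx -19.205$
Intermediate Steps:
$M{\left(E \right)} = 0$
$I = \frac{169}{88}$ ($I = \left(-17\right) \left(- \frac{1}{11}\right) - - \frac{3}{8} = \frac{17}{11} + \frac{3}{8} = \frac{169}{88} \approx 1.9205$)
$\left(-15 - -5\right) \left(I + M{\left(-2 \right)}\right) = \left(-15 - -5\right) \left(\frac{169}{88} + 0\right) = \left(-15 + 5\right) \frac{169}{88} = \left(-10\right) \frac{169}{88} = - \frac{845}{44}$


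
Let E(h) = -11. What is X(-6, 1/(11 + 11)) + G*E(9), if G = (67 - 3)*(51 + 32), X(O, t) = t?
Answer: -1285503/22 ≈ -58432.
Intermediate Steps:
G = 5312 (G = 64*83 = 5312)
X(-6, 1/(11 + 11)) + G*E(9) = 1/(11 + 11) + 5312*(-11) = 1/22 - 58432 = -1285503/22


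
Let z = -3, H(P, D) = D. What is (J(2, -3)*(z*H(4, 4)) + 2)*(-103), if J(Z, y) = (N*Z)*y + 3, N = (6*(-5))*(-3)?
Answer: -663938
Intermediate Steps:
N = 90 (N = -30*(-3) = 90)
J(Z, y) = 3 + 90*Z*y (J(Z, y) = (90*Z)*y + 3 = 90*Z*y + 3 = 3 + 90*Z*y)
(J(2, -3)*(z*H(4, 4)) + 2)*(-103) = ((3 + 90*2*(-3))*(-3*4) + 2)*(-103) = ((3 - 540)*(-12) + 2)*(-103) = (-537*(-12) + 2)*(-103) = (6444 + 2)*(-103) = 6446*(-103) = -663938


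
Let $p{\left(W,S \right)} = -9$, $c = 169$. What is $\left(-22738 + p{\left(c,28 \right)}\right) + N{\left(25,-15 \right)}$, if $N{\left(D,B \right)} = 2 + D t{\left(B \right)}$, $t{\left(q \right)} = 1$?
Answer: $-22720$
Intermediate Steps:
$N{\left(D,B \right)} = 2 + D$ ($N{\left(D,B \right)} = 2 + D 1 = 2 + D$)
$\left(-22738 + p{\left(c,28 \right)}\right) + N{\left(25,-15 \right)} = \left(-22738 - 9\right) + \left(2 + 25\right) = -22747 + 27 = -22720$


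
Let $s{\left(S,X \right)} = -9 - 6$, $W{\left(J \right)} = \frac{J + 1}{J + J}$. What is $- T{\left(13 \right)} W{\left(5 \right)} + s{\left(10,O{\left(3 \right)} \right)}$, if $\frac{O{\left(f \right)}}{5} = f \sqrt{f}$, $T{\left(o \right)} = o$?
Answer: $- \frac{114}{5} \approx -22.8$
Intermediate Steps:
$O{\left(f \right)} = 5 f^{\frac{3}{2}}$ ($O{\left(f \right)} = 5 f \sqrt{f} = 5 f^{\frac{3}{2}}$)
$W{\left(J \right)} = \frac{1 + J}{2 J}$
$s{\left(S,X \right)} = -15$ ($s{\left(S,X \right)} = -9 - 6 = -15$)
$- T{\left(13 \right)} W{\left(5 \right)} + s{\left(10,O{\left(3 \right)} \right)} = \left(-1\right) 13 \frac{1 + 5}{2 \cdot 5} - 15 = - 13 \cdot \frac{1}{2} \cdot \frac{1}{5} \cdot 6 - 15 = \left(-13\right) \frac{3}{5} - 15 = - \frac{39}{5} - 15 = - \frac{114}{5}$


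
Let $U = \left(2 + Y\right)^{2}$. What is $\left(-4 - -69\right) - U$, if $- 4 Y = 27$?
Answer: $\frac{679}{16} \approx 42.438$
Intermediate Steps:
$Y = - \frac{27}{4}$ ($Y = \left(- \frac{1}{4}\right) 27 = - \frac{27}{4} \approx -6.75$)
$U = \frac{361}{16}$ ($U = \left(2 - \frac{27}{4}\right)^{2} = \left(- \frac{19}{4}\right)^{2} = \frac{361}{16} \approx 22.563$)
$\left(-4 - -69\right) - U = \left(-4 - -69\right) - \frac{361}{16} = \left(-4 + 69\right) - \frac{361}{16} = 65 - \frac{361}{16} = \frac{679}{16}$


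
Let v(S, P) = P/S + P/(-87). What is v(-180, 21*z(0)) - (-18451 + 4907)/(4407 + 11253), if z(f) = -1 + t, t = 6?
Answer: -14491/15660 ≈ -0.92535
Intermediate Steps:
z(f) = 5 (z(f) = -1 + 6 = 5)
v(S, P) = -P/87 + P/S (v(S, P) = P/S + P*(-1/87) = P/S - P/87 = -P/87 + P/S)
v(-180, 21*z(0)) - (-18451 + 4907)/(4407 + 11253) = (-7*5/29 + (21*5)/(-180)) - (-18451 + 4907)/(4407 + 11253) = (-1/87*105 + 105*(-1/180)) - (-13544)/15660 = (-35/29 - 7/12) - (-13544)/15660 = -623/348 - 1*(-3386/3915) = -623/348 + 3386/3915 = -14491/15660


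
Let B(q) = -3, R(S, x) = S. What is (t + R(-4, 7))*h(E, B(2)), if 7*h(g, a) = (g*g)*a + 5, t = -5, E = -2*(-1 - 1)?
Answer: 387/7 ≈ 55.286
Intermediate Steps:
E = 4 (E = -2*(-2) = 4)
h(g, a) = 5/7 + a*g**2/7 (h(g, a) = ((g*g)*a + 5)/7 = (g**2*a + 5)/7 = (a*g**2 + 5)/7 = (5 + a*g**2)/7 = 5/7 + a*g**2/7)
(t + R(-4, 7))*h(E, B(2)) = (-5 - 4)*(5/7 + (1/7)*(-3)*4**2) = -9*(5/7 + (1/7)*(-3)*16) = -9*(5/7 - 48/7) = -9*(-43/7) = 387/7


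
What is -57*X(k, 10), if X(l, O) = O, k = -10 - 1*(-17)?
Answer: -570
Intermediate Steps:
k = 7 (k = -10 + 17 = 7)
-57*X(k, 10) = -57*10 = -570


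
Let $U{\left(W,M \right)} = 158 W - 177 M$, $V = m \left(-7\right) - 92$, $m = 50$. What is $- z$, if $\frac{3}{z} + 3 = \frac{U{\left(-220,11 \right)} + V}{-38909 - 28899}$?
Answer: $\frac{67808}{55425} \approx 1.2234$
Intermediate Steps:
$V = -442$ ($V = 50 \left(-7\right) - 92 = -350 - 92 = -442$)
$U{\left(W,M \right)} = - 177 M + 158 W$
$z = - \frac{67808}{55425}$ ($z = \frac{3}{-3 + \frac{\left(\left(-177\right) 11 + 158 \left(-220\right)\right) - 442}{-38909 - 28899}} = \frac{3}{-3 + \frac{\left(-1947 - 34760\right) - 442}{-67808}} = \frac{3}{-3 + \left(-36707 - 442\right) \left(- \frac{1}{67808}\right)} = \frac{3}{-3 - - \frac{37149}{67808}} = \frac{3}{-3 + \frac{37149}{67808}} = \frac{3}{- \frac{166275}{67808}} = 3 \left(- \frac{67808}{166275}\right) = - \frac{67808}{55425} \approx -1.2234$)
$- z = \left(-1\right) \left(- \frac{67808}{55425}\right) = \frac{67808}{55425}$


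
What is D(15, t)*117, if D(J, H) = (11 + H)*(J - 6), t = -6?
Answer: 5265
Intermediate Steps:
D(J, H) = (-6 + J)*(11 + H) (D(J, H) = (11 + H)*(-6 + J) = (-6 + J)*(11 + H))
D(15, t)*117 = (-66 - 6*(-6) + 11*15 - 6*15)*117 = (-66 + 36 + 165 - 90)*117 = 45*117 = 5265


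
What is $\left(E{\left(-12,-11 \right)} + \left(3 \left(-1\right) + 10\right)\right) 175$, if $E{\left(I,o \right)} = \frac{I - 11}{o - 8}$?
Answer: $\frac{27300}{19} \approx 1436.8$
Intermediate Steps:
$E{\left(I,o \right)} = \frac{-11 + I}{-8 + o}$
$\left(E{\left(-12,-11 \right)} + \left(3 \left(-1\right) + 10\right)\right) 175 = \left(\frac{-11 - 12}{-8 - 11} + \left(3 \left(-1\right) + 10\right)\right) 175 = \left(\frac{1}{-19} \left(-23\right) + \left(-3 + 10\right)\right) 175 = \left(\left(- \frac{1}{19}\right) \left(-23\right) + 7\right) 175 = \left(\frac{23}{19} + 7\right) 175 = \frac{156}{19} \cdot 175 = \frac{27300}{19}$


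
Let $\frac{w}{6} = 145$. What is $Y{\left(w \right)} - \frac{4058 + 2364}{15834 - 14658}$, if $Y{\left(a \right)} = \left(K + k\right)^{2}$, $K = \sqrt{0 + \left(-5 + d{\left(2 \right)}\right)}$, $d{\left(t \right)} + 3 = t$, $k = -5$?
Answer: $\frac{7961}{588} - 10 i \sqrt{6} \approx 13.539 - 24.495 i$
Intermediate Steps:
$w = 870$ ($w = 6 \cdot 145 = 870$)
$d{\left(t \right)} = -3 + t$
$K = i \sqrt{6}$ ($K = \sqrt{0 + \left(-5 + \left(-3 + 2\right)\right)} = \sqrt{0 - 6} = \sqrt{-6} = i \sqrt{6} \approx 2.4495 i$)
$Y{\left(a \right)} = \left(-5 + i \sqrt{6}\right)^{2}$ ($Y{\left(a \right)} = \left(i \sqrt{6} - 5\right)^{2} = \left(-5 + i \sqrt{6}\right)^{2}$)
$Y{\left(w \right)} - \frac{4058 + 2364}{15834 - 14658} = \left(5 - i \sqrt{6}\right)^{2} - \frac{4058 + 2364}{15834 - 14658} = \left(5 - i \sqrt{6}\right)^{2} - \frac{6422}{1176} = \left(5 - i \sqrt{6}\right)^{2} - 6422 \cdot \frac{1}{1176} = \left(5 - i \sqrt{6}\right)^{2} - \frac{3211}{588} = - \frac{3211}{588} + \left(5 - i \sqrt{6}\right)^{2}$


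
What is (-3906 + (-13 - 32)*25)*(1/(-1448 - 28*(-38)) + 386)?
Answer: -248569971/128 ≈ -1.9420e+6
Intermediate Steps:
(-3906 + (-13 - 32)*25)*(1/(-1448 - 28*(-38)) + 386) = (-3906 - 45*25)*(1/(-1448 + 1064) + 386) = (-3906 - 1125)*(1/(-384) + 386) = -5031*(-1/384 + 386) = -5031*148223/384 = -248569971/128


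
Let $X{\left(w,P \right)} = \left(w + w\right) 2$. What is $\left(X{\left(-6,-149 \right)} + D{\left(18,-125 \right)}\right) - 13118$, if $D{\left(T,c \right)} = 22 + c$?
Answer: $-13245$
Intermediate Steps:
$X{\left(w,P \right)} = 4 w$ ($X{\left(w,P \right)} = 2 w 2 = 4 w$)
$\left(X{\left(-6,-149 \right)} + D{\left(18,-125 \right)}\right) - 13118 = \left(4 \left(-6\right) + \left(22 - 125\right)\right) - 13118 = \left(-24 - 103\right) - 13118 = -127 - 13118 = -13245$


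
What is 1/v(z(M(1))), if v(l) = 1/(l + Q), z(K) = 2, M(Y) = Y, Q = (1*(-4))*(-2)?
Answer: 10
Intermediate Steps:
Q = 8 (Q = -4*(-2) = 8)
v(l) = 1/(8 + l) (v(l) = 1/(l + 8) = 1/(8 + l))
1/v(z(M(1))) = 1/(1/(8 + 2)) = 1/(1/10) = 1/(⅒) = 10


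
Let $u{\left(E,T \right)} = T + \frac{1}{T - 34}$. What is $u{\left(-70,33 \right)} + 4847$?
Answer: $4879$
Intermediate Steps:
$u{\left(E,T \right)} = T + \frac{1}{-34 + T}$
$u{\left(-70,33 \right)} + 4847 = \frac{1 + 33^{2} - 1122}{-34 + 33} + 4847 = \frac{1 + 1089 - 1122}{-1} + 4847 = \left(-1\right) \left(-32\right) + 4847 = 32 + 4847 = 4879$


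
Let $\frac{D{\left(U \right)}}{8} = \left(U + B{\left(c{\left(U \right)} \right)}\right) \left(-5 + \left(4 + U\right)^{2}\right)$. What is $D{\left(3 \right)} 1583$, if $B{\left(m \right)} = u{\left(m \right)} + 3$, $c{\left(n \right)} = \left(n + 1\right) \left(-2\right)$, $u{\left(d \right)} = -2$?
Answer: $2228864$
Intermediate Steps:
$c{\left(n \right)} = -2 - 2 n$ ($c{\left(n \right)} = \left(1 + n\right) \left(-2\right) = -2 - 2 n$)
$B{\left(m \right)} = 1$ ($B{\left(m \right)} = -2 + 3 = 1$)
$D{\left(U \right)} = 8 \left(1 + U\right) \left(-5 + \left(4 + U\right)^{2}\right)$ ($D{\left(U \right)} = 8 \left(U + 1\right) \left(-5 + \left(4 + U\right)^{2}\right) = 8 \left(1 + U\right) \left(-5 + \left(4 + U\right)^{2}\right)$)
$D{\left(3 \right)} 1583 = \left(88 + 8 \cdot 3^{3} + 72 \cdot 3^{2} + 152 \cdot 3\right) 1583 = \left(88 + 8 \cdot 27 + 72 \cdot 9 + 456\right) 1583 = \left(88 + 216 + 648 + 456\right) 1583 = 1408 \cdot 1583 = 2228864$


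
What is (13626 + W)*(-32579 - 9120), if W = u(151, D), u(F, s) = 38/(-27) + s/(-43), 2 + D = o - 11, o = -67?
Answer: -659691190088/1161 ≈ -5.6821e+8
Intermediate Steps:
D = -80 (D = -2 + (-67 - 11) = -2 - 78 = -80)
u(F, s) = -38/27 - s/43 (u(F, s) = 38*(-1/27) + s*(-1/43) = -38/27 - s/43)
W = 526/1161 (W = -38/27 - 1/43*(-80) = -38/27 + 80/43 = 526/1161 ≈ 0.45306)
(13626 + W)*(-32579 - 9120) = (13626 + 526/1161)*(-32579 - 9120) = (15820312/1161)*(-41699) = -659691190088/1161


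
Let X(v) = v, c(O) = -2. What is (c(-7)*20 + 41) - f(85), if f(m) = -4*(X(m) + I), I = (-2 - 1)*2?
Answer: 317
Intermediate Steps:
I = -6 (I = -3*2 = -6)
f(m) = 24 - 4*m (f(m) = -4*(m - 6) = -4*(-6 + m) = 24 - 4*m)
(c(-7)*20 + 41) - f(85) = (-2*20 + 41) - (24 - 4*85) = (-40 + 41) - (24 - 340) = 1 - 1*(-316) = 1 + 316 = 317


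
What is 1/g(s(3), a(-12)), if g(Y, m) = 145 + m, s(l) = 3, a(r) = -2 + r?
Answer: 1/131 ≈ 0.0076336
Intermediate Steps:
1/g(s(3), a(-12)) = 1/(145 + (-2 - 12)) = 1/(145 - 14) = 1/131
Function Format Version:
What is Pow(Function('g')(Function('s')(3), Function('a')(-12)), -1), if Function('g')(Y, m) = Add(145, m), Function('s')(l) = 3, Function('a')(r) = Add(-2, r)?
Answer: Rational(1, 131) ≈ 0.0076336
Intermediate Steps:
Pow(Function('g')(Function('s')(3), Function('a')(-12)), -1) = Pow(Add(145, Add(-2, -12)), -1) = Pow(Add(145, -14), -1) = Pow(131, -1) = Rational(1, 131)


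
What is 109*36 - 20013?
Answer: -16089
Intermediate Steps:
109*36 - 20013 = 3924 - 20013 = -16089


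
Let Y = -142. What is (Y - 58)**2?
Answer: 40000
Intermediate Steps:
(Y - 58)**2 = (-142 - 58)**2 = (-200)**2 = 40000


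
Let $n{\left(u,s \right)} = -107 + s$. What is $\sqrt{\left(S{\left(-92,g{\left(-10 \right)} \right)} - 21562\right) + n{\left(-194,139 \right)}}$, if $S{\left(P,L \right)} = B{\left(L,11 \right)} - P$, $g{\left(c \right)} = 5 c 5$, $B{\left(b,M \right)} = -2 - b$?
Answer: $i \sqrt{21190} \approx 145.57 i$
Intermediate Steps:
$g{\left(c \right)} = 25 c$
$S{\left(P,L \right)} = -2 - L - P$ ($S{\left(P,L \right)} = \left(-2 - L\right) - P = -2 - L - P$)
$\sqrt{\left(S{\left(-92,g{\left(-10 \right)} \right)} - 21562\right) + n{\left(-194,139 \right)}} = \sqrt{\left(\left(-2 - 25 \left(-10\right) - -92\right) - 21562\right) + \left(-107 + 139\right)} = \sqrt{\left(\left(-2 - -250 + 92\right) - 21562\right) + 32} = \sqrt{\left(\left(-2 + 250 + 92\right) - 21562\right) + 32} = \sqrt{\left(340 - 21562\right) + 32} = \sqrt{-21222 + 32} = \sqrt{-21190} = i \sqrt{21190}$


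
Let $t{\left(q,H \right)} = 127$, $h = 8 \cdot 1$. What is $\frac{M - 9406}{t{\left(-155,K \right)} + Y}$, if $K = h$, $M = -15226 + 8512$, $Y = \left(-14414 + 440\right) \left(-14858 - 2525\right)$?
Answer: $- \frac{16120}{242910169} \approx -6.6362 \cdot 10^{-5}$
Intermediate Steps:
$Y = 242910042$ ($Y = \left(-13974\right) \left(-17383\right) = 242910042$)
$M = -6714$
$h = 8$
$K = 8$
$\frac{M - 9406}{t{\left(-155,K \right)} + Y} = \frac{-6714 - 9406}{127 + 242910042} = - \frac{16120}{242910169}$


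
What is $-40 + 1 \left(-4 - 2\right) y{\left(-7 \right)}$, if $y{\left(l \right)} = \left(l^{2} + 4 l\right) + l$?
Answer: $-124$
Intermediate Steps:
$y{\left(l \right)} = l^{2} + 5 l$
$-40 + 1 \left(-4 - 2\right) y{\left(-7 \right)} = -40 + 1 \left(-4 - 2\right) \left(- 7 \left(5 - 7\right)\right) = -40 + 1 \left(-6\right) \left(\left(-7\right) \left(-2\right)\right) = -40 - 84 = -124$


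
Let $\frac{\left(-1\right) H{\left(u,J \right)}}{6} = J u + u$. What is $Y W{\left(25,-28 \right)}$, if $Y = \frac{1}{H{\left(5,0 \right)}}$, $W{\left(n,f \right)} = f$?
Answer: $\frac{14}{15} \approx 0.93333$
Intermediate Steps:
$H{\left(u,J \right)} = - 6 u - 6 J u$ ($H{\left(u,J \right)} = - 6 \left(J u + u\right) = - 6 \left(u + J u\right) = - 6 u - 6 J u$)
$Y = - \frac{1}{30}$ ($Y = \frac{1}{\left(-6\right) 5 \left(1 + 0\right)} = \frac{1}{\left(-6\right) 5 \cdot 1} = \frac{1}{-30} = - \frac{1}{30} \approx -0.033333$)
$Y W{\left(25,-28 \right)} = \left(- \frac{1}{30}\right) \left(-28\right) = \frac{14}{15}$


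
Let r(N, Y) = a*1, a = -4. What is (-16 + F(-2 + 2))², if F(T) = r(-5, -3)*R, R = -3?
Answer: 16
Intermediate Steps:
r(N, Y) = -4 (r(N, Y) = -4*1 = -4)
F(T) = 12 (F(T) = -4*(-3) = 12)
(-16 + F(-2 + 2))² = (-16 + 12)² = (-4)² = 16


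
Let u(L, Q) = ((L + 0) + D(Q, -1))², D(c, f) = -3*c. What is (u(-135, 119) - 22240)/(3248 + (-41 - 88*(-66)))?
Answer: 219824/9015 ≈ 24.384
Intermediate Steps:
u(L, Q) = (L - 3*Q)² (u(L, Q) = ((L + 0) - 3*Q)² = (L - 3*Q)²)
(u(-135, 119) - 22240)/(3248 + (-41 - 88*(-66))) = ((-135 - 3*119)² - 22240)/(3248 + (-41 - 88*(-66))) = ((-135 - 357)² - 22240)/(3248 + (-41 + 5808)) = ((-492)² - 22240)/(3248 + 5767) = (242064 - 22240)/9015 = 219824*(1/9015) = 219824/9015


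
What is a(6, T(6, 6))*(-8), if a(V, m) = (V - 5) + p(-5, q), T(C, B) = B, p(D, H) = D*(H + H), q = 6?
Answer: 472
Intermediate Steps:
p(D, H) = 2*D*H (p(D, H) = D*(2*H) = 2*D*H)
a(V, m) = -65 + V (a(V, m) = (V - 5) + 2*(-5)*6 = (-5 + V) - 60 = -65 + V)
a(6, T(6, 6))*(-8) = (-65 + 6)*(-8) = -59*(-8) = 472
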